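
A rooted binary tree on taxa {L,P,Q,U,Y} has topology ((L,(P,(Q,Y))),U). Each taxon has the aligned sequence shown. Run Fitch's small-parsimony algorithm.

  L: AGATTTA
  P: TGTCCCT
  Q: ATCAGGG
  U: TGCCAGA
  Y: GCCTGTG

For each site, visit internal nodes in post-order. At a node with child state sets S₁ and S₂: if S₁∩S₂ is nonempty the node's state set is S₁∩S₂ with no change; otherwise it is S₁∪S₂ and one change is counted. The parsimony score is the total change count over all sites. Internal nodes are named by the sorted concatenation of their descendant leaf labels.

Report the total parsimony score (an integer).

[col 0] QY: children Q:{A}, Y:{G} ∪→ {A,G}; cost 1
[col 0] PQY: children P:{T}, QY:{A,G} ∪→ {A,G,T}; cost 1
[col 0] LPQY: children L:{A}, PQY:{A,G,T} ∩→ {A}; cost 0
[col 0] LPQUY: children LPQY:{A}, U:{T} ∪→ {A,T}; cost 1
[col 1] QY: children Q:{T}, Y:{C} ∪→ {C,T}; cost 1
[col 1] PQY: children P:{G}, QY:{C,T} ∪→ {C,G,T}; cost 1
[col 1] LPQY: children L:{G}, PQY:{C,G,T} ∩→ {G}; cost 0
[col 1] LPQUY: children LPQY:{G}, U:{G} ∩→ {G}; cost 0
[col 2] QY: children Q:{C}, Y:{C} ∩→ {C}; cost 0
[col 2] PQY: children P:{T}, QY:{C} ∪→ {C,T}; cost 1
[col 2] LPQY: children L:{A}, PQY:{C,T} ∪→ {A,C,T}; cost 1
[col 2] LPQUY: children LPQY:{A,C,T}, U:{C} ∩→ {C}; cost 0
[col 3] QY: children Q:{A}, Y:{T} ∪→ {A,T}; cost 1
[col 3] PQY: children P:{C}, QY:{A,T} ∪→ {A,C,T}; cost 1
[col 3] LPQY: children L:{T}, PQY:{A,C,T} ∩→ {T}; cost 0
[col 3] LPQUY: children LPQY:{T}, U:{C} ∪→ {C,T}; cost 1
[col 4] QY: children Q:{G}, Y:{G} ∩→ {G}; cost 0
[col 4] PQY: children P:{C}, QY:{G} ∪→ {C,G}; cost 1
[col 4] LPQY: children L:{T}, PQY:{C,G} ∪→ {C,G,T}; cost 1
[col 4] LPQUY: children LPQY:{C,G,T}, U:{A} ∪→ {A,C,G,T}; cost 1
[col 5] QY: children Q:{G}, Y:{T} ∪→ {G,T}; cost 1
[col 5] PQY: children P:{C}, QY:{G,T} ∪→ {C,G,T}; cost 1
[col 5] LPQY: children L:{T}, PQY:{C,G,T} ∩→ {T}; cost 0
[col 5] LPQUY: children LPQY:{T}, U:{G} ∪→ {G,T}; cost 1
[col 6] QY: children Q:{G}, Y:{G} ∩→ {G}; cost 0
[col 6] PQY: children P:{T}, QY:{G} ∪→ {G,T}; cost 1
[col 6] LPQY: children L:{A}, PQY:{G,T} ∪→ {A,G,T}; cost 1
[col 6] LPQUY: children LPQY:{A,G,T}, U:{A} ∩→ {A}; cost 0
per-site changes: [3, 2, 2, 3, 3, 3, 2]; total = 18

18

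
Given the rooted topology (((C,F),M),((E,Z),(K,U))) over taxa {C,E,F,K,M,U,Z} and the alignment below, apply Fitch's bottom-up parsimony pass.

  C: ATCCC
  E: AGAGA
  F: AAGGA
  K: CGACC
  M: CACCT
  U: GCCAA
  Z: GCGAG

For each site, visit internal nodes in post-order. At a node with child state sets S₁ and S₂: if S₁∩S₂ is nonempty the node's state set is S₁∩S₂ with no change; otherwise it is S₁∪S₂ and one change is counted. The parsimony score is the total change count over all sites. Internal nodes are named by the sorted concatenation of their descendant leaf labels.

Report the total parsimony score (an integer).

site 0, node CF: C={A} ∩ F={A} → {A} (+0)
site 0, node CFM: CF={A} ∪ M={C} → {A,C} (+1)
site 0, node EZ: E={A} ∪ Z={G} → {A,G} (+1)
site 0, node KU: K={C} ∪ U={G} → {C,G} (+1)
site 0, node EKUZ: EZ={A,G} ∩ KU={C,G} → {G} (+0)
site 0, node CEFKMUZ: CFM={A,C} ∪ EKUZ={G} → {A,C,G} (+1)
site 1, node CF: C={T} ∪ F={A} → {A,T} (+1)
site 1, node CFM: CF={A,T} ∩ M={A} → {A} (+0)
site 1, node EZ: E={G} ∪ Z={C} → {C,G} (+1)
site 1, node KU: K={G} ∪ U={C} → {C,G} (+1)
site 1, node EKUZ: EZ={C,G} ∩ KU={C,G} → {C,G} (+0)
site 1, node CEFKMUZ: CFM={A} ∪ EKUZ={C,G} → {A,C,G} (+1)
site 2, node CF: C={C} ∪ F={G} → {C,G} (+1)
site 2, node CFM: CF={C,G} ∩ M={C} → {C} (+0)
site 2, node EZ: E={A} ∪ Z={G} → {A,G} (+1)
site 2, node KU: K={A} ∪ U={C} → {A,C} (+1)
site 2, node EKUZ: EZ={A,G} ∩ KU={A,C} → {A} (+0)
site 2, node CEFKMUZ: CFM={C} ∪ EKUZ={A} → {A,C} (+1)
site 3, node CF: C={C} ∪ F={G} → {C,G} (+1)
site 3, node CFM: CF={C,G} ∩ M={C} → {C} (+0)
site 3, node EZ: E={G} ∪ Z={A} → {A,G} (+1)
site 3, node KU: K={C} ∪ U={A} → {A,C} (+1)
site 3, node EKUZ: EZ={A,G} ∩ KU={A,C} → {A} (+0)
site 3, node CEFKMUZ: CFM={C} ∪ EKUZ={A} → {A,C} (+1)
site 4, node CF: C={C} ∪ F={A} → {A,C} (+1)
site 4, node CFM: CF={A,C} ∪ M={T} → {A,C,T} (+1)
site 4, node EZ: E={A} ∪ Z={G} → {A,G} (+1)
site 4, node KU: K={C} ∪ U={A} → {A,C} (+1)
site 4, node EKUZ: EZ={A,G} ∩ KU={A,C} → {A} (+0)
site 4, node CEFKMUZ: CFM={A,C,T} ∩ EKUZ={A} → {A} (+0)
per-site changes: [4, 4, 4, 4, 4]; total = 20

20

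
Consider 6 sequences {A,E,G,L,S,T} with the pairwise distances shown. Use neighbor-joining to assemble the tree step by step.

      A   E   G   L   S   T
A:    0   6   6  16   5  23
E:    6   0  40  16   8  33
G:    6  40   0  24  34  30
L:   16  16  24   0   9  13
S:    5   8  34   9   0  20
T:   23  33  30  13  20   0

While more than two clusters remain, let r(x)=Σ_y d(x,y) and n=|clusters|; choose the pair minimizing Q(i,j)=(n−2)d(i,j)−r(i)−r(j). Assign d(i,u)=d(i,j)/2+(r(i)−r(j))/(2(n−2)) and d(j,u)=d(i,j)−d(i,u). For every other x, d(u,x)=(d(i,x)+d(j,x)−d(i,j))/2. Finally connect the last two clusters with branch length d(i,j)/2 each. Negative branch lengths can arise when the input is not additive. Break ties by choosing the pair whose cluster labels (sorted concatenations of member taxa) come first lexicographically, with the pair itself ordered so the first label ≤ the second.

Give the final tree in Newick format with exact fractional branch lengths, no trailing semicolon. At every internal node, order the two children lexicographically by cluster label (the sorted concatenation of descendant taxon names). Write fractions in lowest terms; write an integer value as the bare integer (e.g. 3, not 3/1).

step 1: merge (A,G) at d=6, Q=-166; branch lengths A→-27/4, G→51/4; new cluster AG
  updated: d(AG,E)=20, d(AG,L)=17, d(AG,S)=33/2, d(AG,T)=47/2
step 2: merge (E,S) at d=8, Q=-213/2; branch lengths E→95/12, S→1/12; new cluster ES
  updated: d(AG,ES)=57/4, d(ES,L)=17/2, d(ES,T)=45/2
step 3: merge (AG,ES) at d=57/4, Q=-143/2; branch lengths AG→19/2, ES→19/4; new cluster AEGS
  updated: d(AEGS,L)=45/8, d(AEGS,T)=127/8
step 4: merge (AEGS,L) at d=45/8, Q=-69/2; branch lengths AEGS→17/4, L→11/8; new cluster AEGLS
  updated: d(AEGLS,T)=93/8
step 5: merge (AEGLS,T) at d=93/8; branch lengths AEGLS→93/16, T→93/16; new cluster AEGLST
final tree: ((((A:-27/4,G:51/4):19/2,(E:95/12,S:1/12):19/4):17/4,L:11/8):93/16,T:93/16)
total length: 91/2

((((A:-27/4,G:51/4):19/2,(E:95/12,S:1/12):19/4):17/4,L:11/8):93/16,T:93/16)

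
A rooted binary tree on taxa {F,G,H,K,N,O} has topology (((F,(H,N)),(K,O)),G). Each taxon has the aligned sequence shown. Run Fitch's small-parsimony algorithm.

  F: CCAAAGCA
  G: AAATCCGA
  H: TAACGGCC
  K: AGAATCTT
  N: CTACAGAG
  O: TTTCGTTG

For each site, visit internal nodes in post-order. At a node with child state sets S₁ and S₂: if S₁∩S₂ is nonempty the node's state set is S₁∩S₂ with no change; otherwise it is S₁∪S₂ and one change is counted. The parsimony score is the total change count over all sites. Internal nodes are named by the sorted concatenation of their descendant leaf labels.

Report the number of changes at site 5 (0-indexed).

site 0, node HN: H={T} ∪ N={C} → {C,T} (+1)
site 0, node FHN: F={C} ∩ HN={C,T} → {C} (+0)
site 0, node KO: K={A} ∪ O={T} → {A,T} (+1)
site 0, node FHKNO: FHN={C} ∪ KO={A,T} → {A,C,T} (+1)
site 0, node FGHKNO: FHKNO={A,C,T} ∩ G={A} → {A} (+0)
site 1, node HN: H={A} ∪ N={T} → {A,T} (+1)
site 1, node FHN: F={C} ∪ HN={A,T} → {A,C,T} (+1)
site 1, node KO: K={G} ∪ O={T} → {G,T} (+1)
site 1, node FHKNO: FHN={A,C,T} ∩ KO={G,T} → {T} (+0)
site 1, node FGHKNO: FHKNO={T} ∪ G={A} → {A,T} (+1)
site 2, node HN: H={A} ∩ N={A} → {A} (+0)
site 2, node FHN: F={A} ∩ HN={A} → {A} (+0)
site 2, node KO: K={A} ∪ O={T} → {A,T} (+1)
site 2, node FHKNO: FHN={A} ∩ KO={A,T} → {A} (+0)
site 2, node FGHKNO: FHKNO={A} ∩ G={A} → {A} (+0)
site 3, node HN: H={C} ∩ N={C} → {C} (+0)
site 3, node FHN: F={A} ∪ HN={C} → {A,C} (+1)
site 3, node KO: K={A} ∪ O={C} → {A,C} (+1)
site 3, node FHKNO: FHN={A,C} ∩ KO={A,C} → {A,C} (+0)
site 3, node FGHKNO: FHKNO={A,C} ∪ G={T} → {A,C,T} (+1)
site 4, node HN: H={G} ∪ N={A} → {A,G} (+1)
site 4, node FHN: F={A} ∩ HN={A,G} → {A} (+0)
site 4, node KO: K={T} ∪ O={G} → {G,T} (+1)
site 4, node FHKNO: FHN={A} ∪ KO={G,T} → {A,G,T} (+1)
site 4, node FGHKNO: FHKNO={A,G,T} ∪ G={C} → {A,C,G,T} (+1)
site 5, node HN: H={G} ∩ N={G} → {G} (+0)
site 5, node FHN: F={G} ∩ HN={G} → {G} (+0)
site 5, node KO: K={C} ∪ O={T} → {C,T} (+1)
site 5, node FHKNO: FHN={G} ∪ KO={C,T} → {C,G,T} (+1)
site 5, node FGHKNO: FHKNO={C,G,T} ∩ G={C} → {C} (+0)
site 6, node HN: H={C} ∪ N={A} → {A,C} (+1)
site 6, node FHN: F={C} ∩ HN={A,C} → {C} (+0)
site 6, node KO: K={T} ∩ O={T} → {T} (+0)
site 6, node FHKNO: FHN={C} ∪ KO={T} → {C,T} (+1)
site 6, node FGHKNO: FHKNO={C,T} ∪ G={G} → {C,G,T} (+1)
site 7, node HN: H={C} ∪ N={G} → {C,G} (+1)
site 7, node FHN: F={A} ∪ HN={C,G} → {A,C,G} (+1)
site 7, node KO: K={T} ∪ O={G} → {G,T} (+1)
site 7, node FHKNO: FHN={A,C,G} ∩ KO={G,T} → {G} (+0)
site 7, node FGHKNO: FHKNO={G} ∪ G={A} → {A,G} (+1)
per-site changes: [3, 4, 1, 3, 4, 2, 3, 4]; total = 24

2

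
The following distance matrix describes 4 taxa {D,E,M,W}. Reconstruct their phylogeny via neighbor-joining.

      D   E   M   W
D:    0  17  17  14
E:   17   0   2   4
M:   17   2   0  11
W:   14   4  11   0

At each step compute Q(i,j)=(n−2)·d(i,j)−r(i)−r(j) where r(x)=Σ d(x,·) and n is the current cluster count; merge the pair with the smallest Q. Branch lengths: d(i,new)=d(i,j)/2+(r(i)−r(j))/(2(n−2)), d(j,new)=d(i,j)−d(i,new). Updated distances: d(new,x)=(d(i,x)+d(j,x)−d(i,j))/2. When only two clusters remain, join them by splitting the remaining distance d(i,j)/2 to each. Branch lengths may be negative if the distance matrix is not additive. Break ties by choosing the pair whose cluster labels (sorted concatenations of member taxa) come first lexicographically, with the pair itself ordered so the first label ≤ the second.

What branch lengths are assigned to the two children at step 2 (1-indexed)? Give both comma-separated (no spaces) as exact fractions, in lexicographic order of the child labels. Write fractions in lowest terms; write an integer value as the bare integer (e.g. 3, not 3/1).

17/4,-3/4

1. join D+W (d=14, Q=-49) ⇒ DW; edges |D|=47/4, |W|=9/4
  updated: d(DW,E)=7/2, d(DW,M)=7
2. join DW+E (d=7/2, Q=-25/2) ⇒ DEW; edges |DW|=17/4, |E|=-3/4
  updated: d(DEW,M)=11/4
3. join DEW+M (d=11/4) ⇒ DEMW; edges |DEW|=11/8, |M|=11/8
final tree: (((D:47/4,W:9/4):17/4,E:-3/4):11/8,M:11/8)
total length: 81/4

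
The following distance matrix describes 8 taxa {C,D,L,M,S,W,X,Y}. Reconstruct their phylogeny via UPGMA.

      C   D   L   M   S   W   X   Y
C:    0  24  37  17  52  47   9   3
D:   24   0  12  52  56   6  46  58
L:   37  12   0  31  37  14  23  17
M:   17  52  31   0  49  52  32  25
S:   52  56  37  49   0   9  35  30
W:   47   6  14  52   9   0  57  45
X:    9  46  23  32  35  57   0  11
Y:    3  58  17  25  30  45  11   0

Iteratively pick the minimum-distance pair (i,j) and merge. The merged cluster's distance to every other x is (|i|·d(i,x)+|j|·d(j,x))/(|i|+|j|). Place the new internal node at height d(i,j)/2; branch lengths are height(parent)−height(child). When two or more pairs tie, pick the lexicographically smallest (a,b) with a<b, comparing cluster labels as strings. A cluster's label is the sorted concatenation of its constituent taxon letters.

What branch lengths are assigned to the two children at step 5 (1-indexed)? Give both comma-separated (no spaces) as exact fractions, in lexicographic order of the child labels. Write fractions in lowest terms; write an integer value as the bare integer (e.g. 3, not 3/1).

1. join C+Y (d=3) ⇒ CY; edges |C|=3/2, |Y|=3/2
  updated: d(CY,D)=41, d(CY,L)=27, d(CY,M)=21, d(CY,S)=41, d(CY,W)=46, d(CY,X)=10
2. join D+W (d=6) ⇒ DW; edges |D|=3, |W|=3
  updated: d(CY,DW)=87/2, d(DW,L)=13, d(DW,M)=52, d(DW,S)=65/2, d(DW,X)=103/2
3. join CY+X (d=10) ⇒ CXY; edges |CY|=7/2, |X|=5
  updated: d(CXY,DW)=277/6, d(CXY,L)=77/3, d(CXY,M)=74/3, d(CXY,S)=39
4. join DW+L (d=13) ⇒ DLW; edges |DW|=7/2, |L|=13/2
  updated: d(CXY,DLW)=118/3, d(DLW,M)=45, d(DLW,S)=34
5. join CXY+M (d=74/3) ⇒ CMXY; edges |CXY|=22/3, |M|=37/3
  updated: d(CMXY,DLW)=163/4, d(CMXY,S)=83/2
6. join DLW+S (d=34) ⇒ DLSW; edges |DLW|=21/2, |S|=17
  updated: d(CMXY,DLSW)=655/16
7. join CMXY+DLSW (d=655/16) ⇒ CDLMSWXY; edges |CMXY|=781/96, |DLSW|=111/32
final tree: ((((C:3/2,Y:3/2):7/2,X:5):22/3,M:37/3):781/96,(((D:3,W:3):7/2,L:13/2):21/2,S:17):111/32)
total length: 4141/48

22/3,37/3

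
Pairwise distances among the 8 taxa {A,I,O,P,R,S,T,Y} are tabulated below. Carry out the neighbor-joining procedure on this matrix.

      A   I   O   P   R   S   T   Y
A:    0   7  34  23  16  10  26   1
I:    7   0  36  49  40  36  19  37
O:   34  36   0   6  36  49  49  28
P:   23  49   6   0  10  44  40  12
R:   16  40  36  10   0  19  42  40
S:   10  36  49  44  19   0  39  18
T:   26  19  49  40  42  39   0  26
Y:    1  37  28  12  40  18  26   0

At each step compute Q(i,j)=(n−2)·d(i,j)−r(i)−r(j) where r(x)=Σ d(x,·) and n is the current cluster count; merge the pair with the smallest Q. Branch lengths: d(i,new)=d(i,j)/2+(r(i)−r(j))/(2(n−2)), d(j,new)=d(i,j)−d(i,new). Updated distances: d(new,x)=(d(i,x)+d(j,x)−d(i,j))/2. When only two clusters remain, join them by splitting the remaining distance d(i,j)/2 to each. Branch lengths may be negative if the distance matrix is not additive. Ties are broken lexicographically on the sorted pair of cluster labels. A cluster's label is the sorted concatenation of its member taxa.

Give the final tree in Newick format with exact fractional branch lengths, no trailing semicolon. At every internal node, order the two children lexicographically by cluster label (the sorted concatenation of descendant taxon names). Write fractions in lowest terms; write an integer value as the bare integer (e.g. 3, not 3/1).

(((A:-139/32,Y:171/32):47/32,((I:8,T:11):281/24,((O:15/2,P:-3/2):181/16,R:139/16):229/24):63/32):385/64,S:385/64)

step 1: merge (O,P) at d=6, Q=-386; branch lengths O→15/2, P→-3/2; new cluster OP
  updated: d(A,OP)=51/2, d(I,OP)=79/2, d(OP,R)=20, d(OP,S)=87/2, d(OP,T)=83/2, d(OP,Y)=17
step 2: merge (I,T) at d=19, Q=-277; branch lengths I→8, T→11; new cluster IT
  updated: d(A,IT)=7, d(IT,OP)=31, d(IT,R)=63/2, d(IT,S)=28, d(IT,Y)=22
step 3: merge (OP,R) at d=20, Q=-367/2; branch lengths OP→181/16, R→139/16; new cluster OPR
  updated: d(A,OPR)=43/4, d(IT,OPR)=85/4, d(OPR,S)=85/4, d(OPR,Y)=37/2
step 4: merge (IT,OPR) at d=85/4, Q=-345/4; branch lengths IT→281/24, OPR→229/24; new cluster IOPRT
  updated: d(A,IOPRT)=-7/4, d(IOPRT,S)=14, d(IOPRT,Y)=77/8
step 5: merge (A,Y) at d=1, Q=-287/8; branch lengths A→-139/32, Y→171/32; new cluster AY
  updated: d(AY,IOPRT)=55/16, d(AY,S)=27/2
step 6: merge (AY,IOPRT) at d=55/16, Q=-495/16; branch lengths AY→47/32, IOPRT→63/32; new cluster AIOPRTY
  updated: d(AIOPRTY,S)=385/32
step 7: merge (AIOPRTY,S) at d=385/32; branch lengths AIOPRTY→385/64, S→385/64; new cluster AIOPRSTY
final tree: (((A:-139/32,Y:171/32):47/32,((I:8,T:11):281/24,((O:15/2,P:-3/2):181/16,R:139/16):229/24):63/32):385/64,S:385/64)
total length: 2647/32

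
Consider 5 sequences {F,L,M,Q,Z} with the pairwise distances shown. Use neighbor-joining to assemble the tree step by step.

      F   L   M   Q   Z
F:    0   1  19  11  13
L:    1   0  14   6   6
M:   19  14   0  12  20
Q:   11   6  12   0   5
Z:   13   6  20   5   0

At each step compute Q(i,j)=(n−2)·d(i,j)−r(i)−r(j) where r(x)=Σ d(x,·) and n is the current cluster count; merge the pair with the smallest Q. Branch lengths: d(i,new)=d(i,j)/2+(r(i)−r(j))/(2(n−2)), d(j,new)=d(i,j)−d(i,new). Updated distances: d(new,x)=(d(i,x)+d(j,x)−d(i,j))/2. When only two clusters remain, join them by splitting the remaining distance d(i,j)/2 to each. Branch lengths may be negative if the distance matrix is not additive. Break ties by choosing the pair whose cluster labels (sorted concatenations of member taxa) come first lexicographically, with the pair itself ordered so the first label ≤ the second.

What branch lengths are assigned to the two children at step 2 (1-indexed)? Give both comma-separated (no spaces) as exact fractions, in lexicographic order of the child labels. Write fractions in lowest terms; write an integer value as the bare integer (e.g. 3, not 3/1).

step 1: merge (F,L) at d=1, Q=-68; branch lengths F→10/3, L→-7/3; new cluster FL
  updated: d(FL,M)=16, d(FL,Q)=8, d(FL,Z)=9
step 2: merge (FL,M) at d=16, Q=-49; branch lengths FL→17/4, M→47/4; new cluster FLM
  updated: d(FLM,Q)=2, d(FLM,Z)=13/2
step 3: merge (FLM,Q) at d=2, Q=-27/2; branch lengths FLM→7/4, Q→1/4; new cluster FLMQ
  updated: d(FLMQ,Z)=19/4
step 4: merge (FLMQ,Z) at d=19/4; branch lengths FLMQ→19/8, Z→19/8; new cluster FLMQZ
final tree: ((((F:10/3,L:-7/3):17/4,M:47/4):7/4,Q:1/4):19/8,Z:19/8)
total length: 95/4

17/4,47/4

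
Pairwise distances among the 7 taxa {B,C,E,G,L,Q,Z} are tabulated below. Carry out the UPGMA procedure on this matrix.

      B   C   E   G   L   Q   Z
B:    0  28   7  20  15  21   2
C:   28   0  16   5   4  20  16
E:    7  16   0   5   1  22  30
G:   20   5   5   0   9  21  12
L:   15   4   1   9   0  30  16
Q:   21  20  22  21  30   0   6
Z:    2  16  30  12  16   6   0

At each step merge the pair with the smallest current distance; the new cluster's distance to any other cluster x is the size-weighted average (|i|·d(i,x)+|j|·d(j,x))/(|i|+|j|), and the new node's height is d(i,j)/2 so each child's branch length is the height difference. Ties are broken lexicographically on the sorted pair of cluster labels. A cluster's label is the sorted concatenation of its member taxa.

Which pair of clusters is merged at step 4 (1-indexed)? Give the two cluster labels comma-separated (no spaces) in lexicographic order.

CG,EL

1. join E+L (d=1) ⇒ EL; edges |E|=1/2, |L|=1/2
  updated: d(B,EL)=11, d(C,EL)=10, d(EL,G)=7, d(EL,Q)=26, d(EL,Z)=23
2. join B+Z (d=2) ⇒ BZ; edges |B|=1, |Z|=1
  updated: d(BZ,C)=22, d(BZ,EL)=17, d(BZ,G)=16, d(BZ,Q)=27/2
3. join C+G (d=5) ⇒ CG; edges |C|=5/2, |G|=5/2
  updated: d(BZ,CG)=19, d(CG,EL)=17/2, d(CG,Q)=41/2
4. join CG+EL (d=17/2) ⇒ CEGL; edges |CG|=7/4, |EL|=15/4
  updated: d(BZ,CEGL)=18, d(CEGL,Q)=93/4
5. join BZ+Q (d=27/2) ⇒ BQZ; edges |BZ|=23/4, |Q|=27/4
  updated: d(BQZ,CEGL)=79/4
6. join BQZ+CEGL (d=79/4) ⇒ BCEGLQZ; edges |BQZ|=25/8, |CEGL|=45/8
final tree: (((B:1,Z:1):23/4,Q:27/4):25/8,((C:5/2,G:5/2):7/4,(E:1/2,L:1/2):15/4):45/8)
total length: 139/4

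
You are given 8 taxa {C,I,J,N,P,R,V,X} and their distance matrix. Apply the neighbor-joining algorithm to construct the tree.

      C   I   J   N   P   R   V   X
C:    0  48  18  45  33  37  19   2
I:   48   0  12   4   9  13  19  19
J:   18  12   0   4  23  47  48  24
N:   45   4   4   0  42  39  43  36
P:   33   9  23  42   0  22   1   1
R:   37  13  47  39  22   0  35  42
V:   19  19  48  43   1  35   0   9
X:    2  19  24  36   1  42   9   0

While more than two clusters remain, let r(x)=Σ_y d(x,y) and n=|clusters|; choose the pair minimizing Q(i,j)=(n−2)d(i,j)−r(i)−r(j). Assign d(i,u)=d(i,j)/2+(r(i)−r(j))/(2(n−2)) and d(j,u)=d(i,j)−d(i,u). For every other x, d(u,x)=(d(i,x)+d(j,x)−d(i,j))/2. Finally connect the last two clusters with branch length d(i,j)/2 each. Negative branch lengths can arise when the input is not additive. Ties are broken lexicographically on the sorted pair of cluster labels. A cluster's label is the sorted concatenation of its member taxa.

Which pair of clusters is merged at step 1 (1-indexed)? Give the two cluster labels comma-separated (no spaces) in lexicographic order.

iteration 1: select J,N (d=4, Q=-365); attach at lengths (-13/12, 61/12); label the merged cluster JN
  updated: d(C,JN)=59/2, d(I,JN)=6, d(JN,P)=61/2, d(JN,R)=41, d(JN,V)=87/2, d(JN,X)=28
iteration 2: select I,JN (d=6, Q=-525/2); attach at lengths (-69/20, 189/20); label the merged cluster IJN
  updated: d(C,IJN)=143/4, d(IJN,P)=67/4, d(IJN,R)=24, d(IJN,V)=113/4, d(IJN,X)=41/2
iteration 3: select C,X (d=2, Q=-773/4); attach at lengths (241/32, -177/32); label the merged cluster CX
  updated: d(CX,IJN)=217/8, d(CX,P)=16, d(CX,R)=77/2, d(CX,V)=13
iteration 4: select IJN,R (d=24, Q=-1149/8); attach at lengths (389/48, 763/48); label the merged cluster IJNR
  updated: d(CX,IJNR)=333/16, d(IJNR,P)=59/8, d(IJNR,V)=157/8
iteration 5: select CX,V (d=13, Q=-919/16); attach at lengths (675/64, 157/64); label the merged cluster CVX
  updated: d(CVX,IJNR)=439/32, d(CVX,P)=2
iteration 6: select CVX,IJNR (d=439/32, Q=-739/32); attach at lengths (267/64, 611/64); label the merged cluster CIJNRVX
  updated: d(CIJNRVX,P)=-139/64
iteration 7: select CIJNRVX,P (d=-139/64); attach at lengths (-139/128, -139/128); label the merged cluster CIJNPRVX
final tree: ((((C:241/32,X:-177/32):675/64,V:157/64):267/64,((I:-69/20,(J:-13/12,N:61/12):189/20):389/48,R:763/48):611/64):-139/128,P:-139/128)
total length: 3875/64

J,N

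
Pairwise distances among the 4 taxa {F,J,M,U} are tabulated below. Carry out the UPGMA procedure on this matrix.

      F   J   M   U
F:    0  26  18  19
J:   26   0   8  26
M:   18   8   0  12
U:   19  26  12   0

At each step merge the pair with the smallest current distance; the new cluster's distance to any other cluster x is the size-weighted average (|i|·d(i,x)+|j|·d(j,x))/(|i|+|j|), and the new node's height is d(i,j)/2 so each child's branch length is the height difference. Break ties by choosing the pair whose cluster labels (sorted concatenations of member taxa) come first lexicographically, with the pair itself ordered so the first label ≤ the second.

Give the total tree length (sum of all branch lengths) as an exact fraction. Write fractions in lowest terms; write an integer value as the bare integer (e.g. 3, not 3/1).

34

iteration 1: select J,M (d=8); attach at lengths (4, 4); label the merged cluster JM
  updated: d(F,JM)=22, d(JM,U)=19
iteration 2: select F,U (d=19); attach at lengths (19/2, 19/2); label the merged cluster FU
  updated: d(FU,JM)=41/2
iteration 3: select FU,JM (d=41/2); attach at lengths (3/4, 25/4); label the merged cluster FJMU
final tree: ((F:19/2,U:19/2):3/4,(J:4,M:4):25/4)
total length: 34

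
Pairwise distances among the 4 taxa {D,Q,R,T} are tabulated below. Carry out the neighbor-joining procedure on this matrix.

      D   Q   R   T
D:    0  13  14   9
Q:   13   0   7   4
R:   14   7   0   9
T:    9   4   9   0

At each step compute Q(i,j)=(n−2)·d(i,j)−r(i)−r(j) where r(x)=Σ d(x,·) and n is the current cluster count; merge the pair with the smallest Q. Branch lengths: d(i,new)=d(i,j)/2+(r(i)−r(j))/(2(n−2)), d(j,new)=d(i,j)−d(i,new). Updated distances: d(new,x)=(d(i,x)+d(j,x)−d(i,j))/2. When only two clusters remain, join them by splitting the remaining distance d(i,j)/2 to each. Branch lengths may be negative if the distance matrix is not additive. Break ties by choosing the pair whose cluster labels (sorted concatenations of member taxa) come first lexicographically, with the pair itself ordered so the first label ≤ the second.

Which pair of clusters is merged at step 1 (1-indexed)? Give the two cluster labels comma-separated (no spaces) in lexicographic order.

iteration 1: select D,T (d=9, Q=-40); attach at lengths (8, 1); label the merged cluster DT
  updated: d(DT,Q)=4, d(DT,R)=7
iteration 2: select DT,Q (d=4, Q=-18); attach at lengths (2, 2); label the merged cluster DQT
  updated: d(DQT,R)=5
iteration 3: select DQT,R (d=5); attach at lengths (5/2, 5/2); label the merged cluster DQRT
final tree: (((D:8,T:1):2,Q:2):5/2,R:5/2)
total length: 18

D,T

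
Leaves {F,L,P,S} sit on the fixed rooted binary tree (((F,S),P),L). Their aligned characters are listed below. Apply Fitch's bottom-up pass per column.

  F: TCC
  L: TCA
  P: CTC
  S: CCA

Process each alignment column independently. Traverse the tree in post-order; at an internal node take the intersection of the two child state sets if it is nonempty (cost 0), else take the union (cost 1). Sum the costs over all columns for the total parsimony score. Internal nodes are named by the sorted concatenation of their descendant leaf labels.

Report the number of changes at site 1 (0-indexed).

site 0, node FS: F={T} ∪ S={C} → {C,T} (+1)
site 0, node FPS: FS={C,T} ∩ P={C} → {C} (+0)
site 0, node FLPS: FPS={C} ∪ L={T} → {C,T} (+1)
site 1, node FS: F={C} ∩ S={C} → {C} (+0)
site 1, node FPS: FS={C} ∪ P={T} → {C,T} (+1)
site 1, node FLPS: FPS={C,T} ∩ L={C} → {C} (+0)
site 2, node FS: F={C} ∪ S={A} → {A,C} (+1)
site 2, node FPS: FS={A,C} ∩ P={C} → {C} (+0)
site 2, node FLPS: FPS={C} ∪ L={A} → {A,C} (+1)
per-site changes: [2, 1, 2]; total = 5

1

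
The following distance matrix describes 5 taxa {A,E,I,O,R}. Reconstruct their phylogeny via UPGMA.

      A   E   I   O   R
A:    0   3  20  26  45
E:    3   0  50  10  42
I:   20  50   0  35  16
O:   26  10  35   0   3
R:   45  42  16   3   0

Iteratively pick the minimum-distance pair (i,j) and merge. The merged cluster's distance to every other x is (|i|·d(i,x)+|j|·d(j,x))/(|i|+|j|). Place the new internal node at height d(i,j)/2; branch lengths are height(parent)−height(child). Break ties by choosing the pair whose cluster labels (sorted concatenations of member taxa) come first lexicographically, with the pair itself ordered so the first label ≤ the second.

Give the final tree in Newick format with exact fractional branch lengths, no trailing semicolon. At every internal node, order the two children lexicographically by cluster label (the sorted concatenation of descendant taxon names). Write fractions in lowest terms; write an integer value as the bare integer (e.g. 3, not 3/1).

((A:3/2,E:3/2):175/12,(I:51/4,(O:3/2,R:3/2):45/4):10/3)

step 1: merge (A,E) at d=3; branch lengths A→3/2, E→3/2; new cluster AE
  updated: d(AE,I)=35, d(AE,O)=18, d(AE,R)=87/2
step 2: merge (O,R) at d=3; branch lengths O→3/2, R→3/2; new cluster OR
  updated: d(AE,OR)=123/4, d(I,OR)=51/2
step 3: merge (I,OR) at d=51/2; branch lengths I→51/4, OR→45/4; new cluster IOR
  updated: d(AE,IOR)=193/6
step 4: merge (AE,IOR) at d=193/6; branch lengths AE→175/12, IOR→10/3; new cluster AEIOR
final tree: ((A:3/2,E:3/2):175/12,(I:51/4,(O:3/2,R:3/2):45/4):10/3)
total length: 575/12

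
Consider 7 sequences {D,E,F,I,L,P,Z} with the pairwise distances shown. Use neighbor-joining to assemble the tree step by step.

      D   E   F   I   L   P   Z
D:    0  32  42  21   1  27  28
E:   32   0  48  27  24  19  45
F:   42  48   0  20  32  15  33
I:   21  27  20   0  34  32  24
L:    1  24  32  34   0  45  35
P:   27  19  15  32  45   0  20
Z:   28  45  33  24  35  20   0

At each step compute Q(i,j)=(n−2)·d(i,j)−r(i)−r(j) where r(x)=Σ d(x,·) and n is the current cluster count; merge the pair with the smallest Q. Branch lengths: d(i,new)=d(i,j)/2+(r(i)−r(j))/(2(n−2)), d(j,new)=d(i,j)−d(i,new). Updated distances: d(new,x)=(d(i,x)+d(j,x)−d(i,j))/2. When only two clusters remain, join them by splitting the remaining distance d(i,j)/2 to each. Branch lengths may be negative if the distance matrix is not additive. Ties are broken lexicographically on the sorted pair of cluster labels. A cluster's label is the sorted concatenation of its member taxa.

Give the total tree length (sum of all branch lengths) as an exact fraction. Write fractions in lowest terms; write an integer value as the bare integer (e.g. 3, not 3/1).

1275/16

iteration 1: select D,L (d=1, Q=-317); attach at lengths (-3/2, 5/2); label the merged cluster DL
  updated: d(DL,E)=55/2, d(DL,F)=73/2, d(DL,I)=27, d(DL,P)=71/2, d(DL,Z)=31
iteration 2: select DL,E (d=55/2, Q=-214); attach at lengths (101/8, 119/8); label the merged cluster DEL
  updated: d(DEL,F)=57/2, d(DEL,I)=53/4, d(DEL,P)=27/2, d(DEL,Z)=97/4
iteration 3: select F,P (d=15, Q=-132); attach at lengths (61/6, 29/6); label the merged cluster FP
  updated: d(DEL,FP)=27/2, d(FP,I)=37/2, d(FP,Z)=19
iteration 4: select DEL,I (d=53/4, Q=-321/4); attach at lengths (87/16, 125/16); label the merged cluster DEIL
  updated: d(DEIL,FP)=75/8, d(DEIL,Z)=35/2
iteration 5: select DEIL,FP (d=75/8, Q=-367/8); attach at lengths (63/16, 87/16); label the merged cluster DEFILP
  updated: d(DEFILP,Z)=217/16
iteration 6: select DEFILP,Z (d=217/16); attach at lengths (217/32, 217/32); label the merged cluster DEFILPZ
final tree: (((((D:-3/2,L:5/2):101/8,E:119/8):87/16,I:125/16):63/16,(F:61/6,P:29/6):87/16):217/32,Z:217/32)
total length: 1275/16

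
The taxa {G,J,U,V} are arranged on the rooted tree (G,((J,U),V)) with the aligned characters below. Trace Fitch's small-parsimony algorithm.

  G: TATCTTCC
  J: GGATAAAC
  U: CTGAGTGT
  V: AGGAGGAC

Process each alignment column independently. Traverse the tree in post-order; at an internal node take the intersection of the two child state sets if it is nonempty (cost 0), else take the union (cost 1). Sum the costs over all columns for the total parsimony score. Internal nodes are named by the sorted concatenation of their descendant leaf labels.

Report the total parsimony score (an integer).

[col 0] JU: children J:{G}, U:{C} ∪→ {C,G}; cost 1
[col 0] JUV: children JU:{C,G}, V:{A} ∪→ {A,C,G}; cost 1
[col 0] GJUV: children G:{T}, JUV:{A,C,G} ∪→ {A,C,G,T}; cost 1
[col 1] JU: children J:{G}, U:{T} ∪→ {G,T}; cost 1
[col 1] JUV: children JU:{G,T}, V:{G} ∩→ {G}; cost 0
[col 1] GJUV: children G:{A}, JUV:{G} ∪→ {A,G}; cost 1
[col 2] JU: children J:{A}, U:{G} ∪→ {A,G}; cost 1
[col 2] JUV: children JU:{A,G}, V:{G} ∩→ {G}; cost 0
[col 2] GJUV: children G:{T}, JUV:{G} ∪→ {G,T}; cost 1
[col 3] JU: children J:{T}, U:{A} ∪→ {A,T}; cost 1
[col 3] JUV: children JU:{A,T}, V:{A} ∩→ {A}; cost 0
[col 3] GJUV: children G:{C}, JUV:{A} ∪→ {A,C}; cost 1
[col 4] JU: children J:{A}, U:{G} ∪→ {A,G}; cost 1
[col 4] JUV: children JU:{A,G}, V:{G} ∩→ {G}; cost 0
[col 4] GJUV: children G:{T}, JUV:{G} ∪→ {G,T}; cost 1
[col 5] JU: children J:{A}, U:{T} ∪→ {A,T}; cost 1
[col 5] JUV: children JU:{A,T}, V:{G} ∪→ {A,G,T}; cost 1
[col 5] GJUV: children G:{T}, JUV:{A,G,T} ∩→ {T}; cost 0
[col 6] JU: children J:{A}, U:{G} ∪→ {A,G}; cost 1
[col 6] JUV: children JU:{A,G}, V:{A} ∩→ {A}; cost 0
[col 6] GJUV: children G:{C}, JUV:{A} ∪→ {A,C}; cost 1
[col 7] JU: children J:{C}, U:{T} ∪→ {C,T}; cost 1
[col 7] JUV: children JU:{C,T}, V:{C} ∩→ {C}; cost 0
[col 7] GJUV: children G:{C}, JUV:{C} ∩→ {C}; cost 0
per-site changes: [3, 2, 2, 2, 2, 2, 2, 1]; total = 16

16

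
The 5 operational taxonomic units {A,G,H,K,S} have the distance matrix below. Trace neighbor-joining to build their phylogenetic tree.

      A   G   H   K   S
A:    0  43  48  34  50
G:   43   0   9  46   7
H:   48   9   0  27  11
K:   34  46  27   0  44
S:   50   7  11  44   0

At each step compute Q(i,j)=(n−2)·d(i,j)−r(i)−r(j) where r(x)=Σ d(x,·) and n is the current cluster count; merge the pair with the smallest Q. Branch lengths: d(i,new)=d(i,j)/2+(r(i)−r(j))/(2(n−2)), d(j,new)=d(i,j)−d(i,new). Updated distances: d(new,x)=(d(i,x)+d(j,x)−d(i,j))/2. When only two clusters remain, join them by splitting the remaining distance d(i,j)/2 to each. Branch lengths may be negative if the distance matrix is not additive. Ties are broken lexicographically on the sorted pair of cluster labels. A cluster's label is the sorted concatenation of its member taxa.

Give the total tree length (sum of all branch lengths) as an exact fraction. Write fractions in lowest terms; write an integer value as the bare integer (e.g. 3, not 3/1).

537/8

step 1: merge (A,K) at d=34, Q=-224; branch lengths A→21, K→13; new cluster AK
  updated: d(AK,G)=55/2, d(AK,H)=41/2, d(AK,S)=30
step 2: merge (AK,H) at d=41/2, Q=-155/2; branch lengths AK→157/8, H→7/8; new cluster AHK
  updated: d(AHK,G)=8, d(AHK,S)=41/4
step 3: merge (AHK,G) at d=8, Q=-101/4; branch lengths AHK→45/8, G→19/8; new cluster AGHK
  updated: d(AGHK,S)=37/8
step 4: merge (AGHK,S) at d=37/8; branch lengths AGHK→37/16, S→37/16; new cluster AGHKS
final tree: ((((A:21,K:13):157/8,H:7/8):45/8,G:19/8):37/16,S:37/16)
total length: 537/8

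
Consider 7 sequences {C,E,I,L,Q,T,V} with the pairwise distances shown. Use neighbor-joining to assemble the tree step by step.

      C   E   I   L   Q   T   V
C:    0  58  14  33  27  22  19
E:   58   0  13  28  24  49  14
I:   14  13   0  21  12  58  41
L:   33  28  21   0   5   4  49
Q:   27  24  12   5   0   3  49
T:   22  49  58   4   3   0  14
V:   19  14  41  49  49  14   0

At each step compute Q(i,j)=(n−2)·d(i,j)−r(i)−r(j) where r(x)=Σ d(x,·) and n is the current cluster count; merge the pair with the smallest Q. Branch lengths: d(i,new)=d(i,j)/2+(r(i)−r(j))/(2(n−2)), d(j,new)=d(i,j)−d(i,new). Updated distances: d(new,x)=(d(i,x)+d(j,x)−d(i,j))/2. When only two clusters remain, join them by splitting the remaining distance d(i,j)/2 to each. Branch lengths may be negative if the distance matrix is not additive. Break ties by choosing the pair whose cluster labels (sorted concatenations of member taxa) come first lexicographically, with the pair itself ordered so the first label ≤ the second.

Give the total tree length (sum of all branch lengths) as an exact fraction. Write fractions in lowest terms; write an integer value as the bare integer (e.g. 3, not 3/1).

131/2

iteration 1: select E,V (d=14, Q=-302); attach at lengths (7, 7); label the merged cluster EV
  updated: d(C,EV)=63/2, d(EV,I)=20, d(EV,L)=63/2, d(EV,Q)=59/2, d(EV,T)=49/2
iteration 2: select C,I (d=14, Q=-393/2); attach at lengths (117/16, 107/16); label the merged cluster CI
  updated: d(CI,EV)=75/4, d(CI,L)=20, d(CI,Q)=25/2, d(CI,T)=33
iteration 3: select CI,EV (d=75/4, Q=-529/4); attach at lengths (145/24, 305/24); label the merged cluster CEIV
  updated: d(CEIV,L)=131/8, d(CEIV,Q)=93/8, d(CEIV,T)=155/8
iteration 4: select CEIV,Q (d=93/8, Q=-175/4); attach at lengths (51/4, -9/8); label the merged cluster CEIQV
  updated: d(CEIQV,L)=39/8, d(CEIQV,T)=43/8
iteration 5: select CEIQV,L (d=39/8, Q=-57/4); attach at lengths (25/8, 7/4); label the merged cluster CEILQV
  updated: d(CEILQV,T)=9/4
iteration 6: select CEILQV,T (d=9/4); attach at lengths (9/8, 9/8); label the merged cluster CEILQTV
final tree: (((((C:117/16,I:107/16):145/24,(E:7,V:7):305/24):51/4,Q:-9/8):25/8,L:7/4):9/8,T:9/8)
total length: 131/2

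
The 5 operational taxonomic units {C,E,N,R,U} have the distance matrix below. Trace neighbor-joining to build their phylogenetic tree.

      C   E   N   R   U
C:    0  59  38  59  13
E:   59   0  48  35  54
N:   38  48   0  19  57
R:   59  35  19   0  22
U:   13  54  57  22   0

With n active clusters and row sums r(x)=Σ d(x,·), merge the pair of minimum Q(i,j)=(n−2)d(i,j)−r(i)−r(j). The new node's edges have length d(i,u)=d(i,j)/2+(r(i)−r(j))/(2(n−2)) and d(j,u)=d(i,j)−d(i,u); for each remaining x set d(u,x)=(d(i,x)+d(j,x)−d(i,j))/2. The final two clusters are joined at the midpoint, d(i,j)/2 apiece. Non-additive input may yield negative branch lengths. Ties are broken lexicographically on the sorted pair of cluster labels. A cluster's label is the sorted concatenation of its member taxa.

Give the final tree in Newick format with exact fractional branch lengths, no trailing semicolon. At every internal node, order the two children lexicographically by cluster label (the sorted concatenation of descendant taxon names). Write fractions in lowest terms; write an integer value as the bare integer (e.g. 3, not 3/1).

((((C:31/3,U:8/3):23,E:27):5,N:29/2):9/4,R:9/4)

step 1: merge (C,U) at d=13, Q=-276; branch lengths C→31/3, U→8/3; new cluster CU
  updated: d(CU,E)=50, d(CU,N)=41, d(CU,R)=34
step 2: merge (CU,E) at d=50, Q=-158; branch lengths CU→23, E→27; new cluster CEU
  updated: d(CEU,N)=39/2, d(CEU,R)=19/2
step 3: merge (CEU,N) at d=39/2, Q=-48; branch lengths CEU→5, N→29/2; new cluster CENU
  updated: d(CENU,R)=9/2
step 4: merge (CENU,R) at d=9/2; branch lengths CENU→9/4, R→9/4; new cluster CENRU
final tree: ((((C:31/3,U:8/3):23,E:27):5,N:29/2):9/4,R:9/4)
total length: 87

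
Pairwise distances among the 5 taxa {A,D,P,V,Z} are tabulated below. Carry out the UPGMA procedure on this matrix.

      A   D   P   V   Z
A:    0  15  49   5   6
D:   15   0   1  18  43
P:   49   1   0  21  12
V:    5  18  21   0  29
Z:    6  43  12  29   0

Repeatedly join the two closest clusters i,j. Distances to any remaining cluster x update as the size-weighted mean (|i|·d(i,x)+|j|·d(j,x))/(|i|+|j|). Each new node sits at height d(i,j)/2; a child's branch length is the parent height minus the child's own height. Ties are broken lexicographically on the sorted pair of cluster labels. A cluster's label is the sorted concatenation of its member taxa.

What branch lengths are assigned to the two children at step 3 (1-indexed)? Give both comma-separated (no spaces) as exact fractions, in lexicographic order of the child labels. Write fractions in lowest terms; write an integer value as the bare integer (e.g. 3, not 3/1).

25/4,35/4

1. join D+P (d=1) ⇒ DP; edges |D|=1/2, |P|=1/2
  updated: d(A,DP)=32, d(DP,V)=39/2, d(DP,Z)=55/2
2. join A+V (d=5) ⇒ AV; edges |A|=5/2, |V|=5/2
  updated: d(AV,DP)=103/4, d(AV,Z)=35/2
3. join AV+Z (d=35/2) ⇒ AVZ; edges |AV|=25/4, |Z|=35/4
  updated: d(AVZ,DP)=79/3
4. join AVZ+DP (d=79/3) ⇒ ADPVZ; edges |AVZ|=53/12, |DP|=38/3
final tree: (((A:5/2,V:5/2):25/4,Z:35/4):53/12,(D:1/2,P:1/2):38/3)
total length: 457/12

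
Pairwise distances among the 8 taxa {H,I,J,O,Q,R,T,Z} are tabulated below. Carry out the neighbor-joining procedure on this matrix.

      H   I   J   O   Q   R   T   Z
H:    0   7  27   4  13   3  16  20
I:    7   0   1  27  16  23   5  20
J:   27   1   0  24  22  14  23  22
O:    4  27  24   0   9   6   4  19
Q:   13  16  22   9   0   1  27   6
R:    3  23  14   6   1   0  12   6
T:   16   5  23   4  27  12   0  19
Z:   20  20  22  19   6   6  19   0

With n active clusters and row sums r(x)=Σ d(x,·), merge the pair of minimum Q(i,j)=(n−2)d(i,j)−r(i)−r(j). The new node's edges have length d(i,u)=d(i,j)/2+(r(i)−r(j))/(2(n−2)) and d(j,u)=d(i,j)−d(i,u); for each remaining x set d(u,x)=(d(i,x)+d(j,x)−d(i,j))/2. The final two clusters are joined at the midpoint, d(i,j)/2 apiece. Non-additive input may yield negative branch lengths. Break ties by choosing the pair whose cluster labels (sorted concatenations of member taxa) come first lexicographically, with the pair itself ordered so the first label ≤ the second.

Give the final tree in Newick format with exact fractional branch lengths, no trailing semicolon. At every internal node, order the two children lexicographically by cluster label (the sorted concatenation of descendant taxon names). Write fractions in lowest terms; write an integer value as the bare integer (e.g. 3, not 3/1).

(((H:53/16,(O:-9/20,T:89/20):75/16):7/16,(I:-7/3,J:10/3):199/16):73/32,((Q:9/8,Z:39/8):17/6,R:-7/3):73/32)

iteration 1: select I,J (d=1, Q=-226); attach at lengths (-7/3, 10/3); label the merged cluster IJ
  updated: d(H,IJ)=33/2, d(IJ,O)=25, d(IJ,Q)=37/2, d(IJ,R)=18, d(IJ,T)=27/2, d(IJ,Z)=41/2
iteration 2: select O,T (d=4, Q=-277/2); attach at lengths (-9/20, 89/20); label the merged cluster OT
  updated: d(H,OT)=8, d(IJ,OT)=69/4, d(OT,Q)=16, d(OT,R)=7, d(OT,Z)=17
iteration 3: select Q,Z (d=6, Q=-100); attach at lengths (9/8, 39/8); label the merged cluster QZ
  updated: d(H,QZ)=27/2, d(IJ,QZ)=33/2, d(OT,QZ)=27/2, d(QZ,R)=1/2
iteration 4: select QZ,R (d=1/2, Q=-71); attach at lengths (17/6, -7/3); label the merged cluster QRZ
  updated: d(H,QRZ)=8, d(IJ,QRZ)=17, d(OT,QRZ)=10
iteration 5: select H,OT (d=8, Q=-207/4); attach at lengths (53/16, 75/16); label the merged cluster HOT
  updated: d(HOT,IJ)=103/8, d(HOT,QRZ)=5
iteration 6: select HOT,IJ (d=103/8, Q=-279/8); attach at lengths (7/16, 199/16); label the merged cluster HIJOT
  updated: d(HIJOT,QRZ)=73/16
iteration 7: select HIJOT,QRZ (d=73/16); attach at lengths (73/32, 73/32); label the merged cluster HIJOQRTZ
final tree: (((H:53/16,(O:-9/20,T:89/20):75/16):7/16,(I:-7/3,J:10/3):199/16):73/32,((Q:9/8,Z:39/8):17/6,R:-7/3):73/32)
total length: 591/16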